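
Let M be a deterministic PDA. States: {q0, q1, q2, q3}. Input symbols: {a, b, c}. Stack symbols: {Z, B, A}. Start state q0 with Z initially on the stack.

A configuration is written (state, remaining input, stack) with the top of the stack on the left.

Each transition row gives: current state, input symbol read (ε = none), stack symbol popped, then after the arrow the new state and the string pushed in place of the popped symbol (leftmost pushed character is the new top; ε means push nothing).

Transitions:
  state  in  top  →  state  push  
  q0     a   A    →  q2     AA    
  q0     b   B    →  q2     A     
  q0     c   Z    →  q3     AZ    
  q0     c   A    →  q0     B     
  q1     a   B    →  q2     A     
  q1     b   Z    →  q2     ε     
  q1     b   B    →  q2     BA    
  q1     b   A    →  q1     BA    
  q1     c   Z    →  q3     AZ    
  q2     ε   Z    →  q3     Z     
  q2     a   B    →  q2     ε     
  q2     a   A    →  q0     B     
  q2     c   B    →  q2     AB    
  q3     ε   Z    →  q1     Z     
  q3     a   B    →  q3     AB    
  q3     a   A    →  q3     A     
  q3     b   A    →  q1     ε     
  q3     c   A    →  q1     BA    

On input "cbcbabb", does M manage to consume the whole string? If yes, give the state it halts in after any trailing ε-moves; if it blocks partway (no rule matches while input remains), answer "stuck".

(q0, cbcbabb, Z)
  read c, top Z: go to q3, push AZ → (q3, bcbabb, AZ)
  read b, top A: go to q1, push ε → (q1, cbabb, Z)
  read c, top Z: go to q3, push AZ → (q3, babb, AZ)
  read b, top A: go to q1, push ε → (q1, abb, Z)
No transition for (q1, a, top Z); M blocks with input abb remaining.

stuck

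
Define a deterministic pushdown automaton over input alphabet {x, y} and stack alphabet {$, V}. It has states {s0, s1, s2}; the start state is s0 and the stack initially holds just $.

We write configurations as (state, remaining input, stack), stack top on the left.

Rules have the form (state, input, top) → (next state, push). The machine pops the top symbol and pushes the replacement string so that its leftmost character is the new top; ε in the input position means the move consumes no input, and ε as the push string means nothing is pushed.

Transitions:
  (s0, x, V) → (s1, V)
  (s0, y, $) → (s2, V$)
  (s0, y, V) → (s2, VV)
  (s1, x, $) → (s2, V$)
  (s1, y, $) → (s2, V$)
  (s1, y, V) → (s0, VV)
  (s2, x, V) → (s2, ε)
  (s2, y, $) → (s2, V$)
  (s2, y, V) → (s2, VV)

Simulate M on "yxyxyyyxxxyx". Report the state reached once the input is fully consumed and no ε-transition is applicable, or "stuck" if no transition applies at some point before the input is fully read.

(s0, yxyxyyyxxxyx, $)
  read y, top $: go to s2, push V$ → (s2, xyxyyyxxxyx, V$)
  read x, top V: go to s2, push ε → (s2, yxyyyxxxyx, $)
  read y, top $: go to s2, push V$ → (s2, xyyyxxxyx, V$)
  read x, top V: go to s2, push ε → (s2, yyyxxxyx, $)
  read y, top $: go to s2, push V$ → (s2, yyxxxyx, V$)
  read y, top V: go to s2, push VV → (s2, yxxxyx, VV$)
  read y, top V: go to s2, push VV → (s2, xxxyx, VVV$)
  read x, top V: go to s2, push ε → (s2, xxyx, VV$)
  read x, top V: go to s2, push ε → (s2, xyx, V$)
  read x, top V: go to s2, push ε → (s2, yx, $)
  read y, top $: go to s2, push V$ → (s2, x, V$)
  read x, top V: go to s2, push ε → (s2, ε, $)
All input consumed; M is in state s2.

s2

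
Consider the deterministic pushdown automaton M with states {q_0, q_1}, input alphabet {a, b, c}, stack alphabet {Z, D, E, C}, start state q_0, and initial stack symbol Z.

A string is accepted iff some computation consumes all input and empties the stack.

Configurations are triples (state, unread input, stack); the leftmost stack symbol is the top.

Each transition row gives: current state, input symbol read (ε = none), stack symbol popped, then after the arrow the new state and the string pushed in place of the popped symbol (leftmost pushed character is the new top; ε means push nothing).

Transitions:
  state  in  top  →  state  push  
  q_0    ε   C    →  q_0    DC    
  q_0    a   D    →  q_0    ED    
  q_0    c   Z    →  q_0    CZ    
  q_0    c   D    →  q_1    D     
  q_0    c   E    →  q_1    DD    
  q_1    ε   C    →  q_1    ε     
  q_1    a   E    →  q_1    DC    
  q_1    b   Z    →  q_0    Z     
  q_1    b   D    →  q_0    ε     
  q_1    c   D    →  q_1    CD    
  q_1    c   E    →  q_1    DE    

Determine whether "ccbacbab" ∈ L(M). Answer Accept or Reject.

(q_0, ccbacbab, Z)
  read c, top Z: go to q_0, push CZ → (q_0, cbacbab, CZ)
  ε-move, top C: go to q_0, push DC → (q_0, cbacbab, DCZ)
  read c, top D: go to q_1, push D → (q_1, bacbab, DCZ)
  read b, top D: go to q_0, push ε → (q_0, acbab, CZ)
  ε-move, top C: go to q_0, push DC → (q_0, acbab, DCZ)
  read a, top D: go to q_0, push ED → (q_0, cbab, EDCZ)
  read c, top E: go to q_1, push DD → (q_1, bab, DDDCZ)
  read b, top D: go to q_0, push ε → (q_0, ab, DDCZ)
  read a, top D: go to q_0, push ED → (q_0, b, EDDCZ)
No transition applies at (q_0, b, EDDCZ); input not fully consumed.

Reject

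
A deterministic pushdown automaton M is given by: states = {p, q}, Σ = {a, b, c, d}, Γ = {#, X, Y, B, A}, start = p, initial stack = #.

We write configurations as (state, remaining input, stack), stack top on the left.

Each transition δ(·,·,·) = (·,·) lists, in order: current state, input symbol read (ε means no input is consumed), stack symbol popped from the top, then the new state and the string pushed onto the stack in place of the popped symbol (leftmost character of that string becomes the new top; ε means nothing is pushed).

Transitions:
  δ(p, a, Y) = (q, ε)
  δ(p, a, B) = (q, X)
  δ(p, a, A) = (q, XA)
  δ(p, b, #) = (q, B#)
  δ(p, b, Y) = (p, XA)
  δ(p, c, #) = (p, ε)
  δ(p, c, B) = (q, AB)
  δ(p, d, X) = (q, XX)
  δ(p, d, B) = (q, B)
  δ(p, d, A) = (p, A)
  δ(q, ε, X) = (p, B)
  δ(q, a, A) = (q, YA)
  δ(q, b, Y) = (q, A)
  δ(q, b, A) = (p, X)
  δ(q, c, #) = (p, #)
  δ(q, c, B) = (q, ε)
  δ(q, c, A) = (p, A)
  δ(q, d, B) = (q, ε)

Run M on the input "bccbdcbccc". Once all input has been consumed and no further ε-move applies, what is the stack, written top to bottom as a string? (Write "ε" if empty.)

(p, bccbdcbccc, #)
  read b, top #: go to q, push B# → (q, ccbdcbccc, B#)
  read c, top B: go to q, push ε → (q, cbdcbccc, #)
  read c, top #: go to p, push # → (p, bdcbccc, #)
  read b, top #: go to q, push B# → (q, dcbccc, B#)
  read d, top B: go to q, push ε → (q, cbccc, #)
  read c, top #: go to p, push # → (p, bccc, #)
  read b, top #: go to q, push B# → (q, ccc, B#)
  read c, top B: go to q, push ε → (q, cc, #)
  read c, top #: go to p, push # → (p, c, #)
  read c, top #: go to p, push ε → (p, ε, ε)
All input consumed in state p with stack ε.

ε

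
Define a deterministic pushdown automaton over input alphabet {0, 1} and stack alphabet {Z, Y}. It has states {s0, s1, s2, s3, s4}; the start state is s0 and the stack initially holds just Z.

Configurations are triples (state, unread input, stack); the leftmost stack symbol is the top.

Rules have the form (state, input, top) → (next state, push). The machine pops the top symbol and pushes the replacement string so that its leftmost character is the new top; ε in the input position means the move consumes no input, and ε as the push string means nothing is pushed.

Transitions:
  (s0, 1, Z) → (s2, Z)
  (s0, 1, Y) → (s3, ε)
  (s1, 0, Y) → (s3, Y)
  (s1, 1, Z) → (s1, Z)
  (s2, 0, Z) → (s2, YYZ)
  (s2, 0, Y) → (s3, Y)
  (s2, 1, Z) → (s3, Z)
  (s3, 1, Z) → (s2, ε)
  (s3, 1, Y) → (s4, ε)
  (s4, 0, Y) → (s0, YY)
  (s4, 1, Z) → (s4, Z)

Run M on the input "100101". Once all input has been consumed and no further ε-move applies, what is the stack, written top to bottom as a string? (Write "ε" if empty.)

(s0, 100101, Z) ⊢ (s2, 00101, Z) ⊢ (s2, 0101, YYZ) ⊢ (s3, 101, YYZ) ⊢ (s4, 01, YZ) ⊢ (s0, 1, YYZ) ⊢ (s3, ε, YZ)
All input consumed in state s3 with stack YZ.

YZ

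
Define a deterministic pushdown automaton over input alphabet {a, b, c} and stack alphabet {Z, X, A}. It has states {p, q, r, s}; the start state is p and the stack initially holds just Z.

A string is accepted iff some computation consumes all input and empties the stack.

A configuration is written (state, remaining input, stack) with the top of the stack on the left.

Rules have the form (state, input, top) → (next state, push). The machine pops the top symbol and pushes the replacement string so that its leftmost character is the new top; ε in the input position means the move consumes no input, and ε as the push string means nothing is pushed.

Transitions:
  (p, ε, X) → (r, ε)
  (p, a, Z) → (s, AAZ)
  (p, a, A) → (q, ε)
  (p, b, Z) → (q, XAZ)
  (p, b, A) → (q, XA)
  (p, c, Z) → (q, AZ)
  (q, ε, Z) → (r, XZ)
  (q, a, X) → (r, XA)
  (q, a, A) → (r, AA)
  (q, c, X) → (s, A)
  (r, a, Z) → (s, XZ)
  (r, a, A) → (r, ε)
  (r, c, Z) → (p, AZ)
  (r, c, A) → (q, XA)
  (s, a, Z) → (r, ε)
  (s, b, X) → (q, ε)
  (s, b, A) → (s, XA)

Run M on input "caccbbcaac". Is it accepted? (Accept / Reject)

Reject

(p, caccbbcaac, Z)
  read c, top Z: go to q, push AZ → (q, accbbcaac, AZ)
  read a, top A: go to r, push AA → (r, ccbbcaac, AAZ)
  read c, top A: go to q, push XA → (q, cbbcaac, XAAZ)
  read c, top X: go to s, push A → (s, bbcaac, AAAZ)
  read b, top A: go to s, push XA → (s, bcaac, XAAAZ)
  read b, top X: go to q, push ε → (q, caac, AAAZ)
No transition applies at (q, caac, AAAZ); input not fully consumed.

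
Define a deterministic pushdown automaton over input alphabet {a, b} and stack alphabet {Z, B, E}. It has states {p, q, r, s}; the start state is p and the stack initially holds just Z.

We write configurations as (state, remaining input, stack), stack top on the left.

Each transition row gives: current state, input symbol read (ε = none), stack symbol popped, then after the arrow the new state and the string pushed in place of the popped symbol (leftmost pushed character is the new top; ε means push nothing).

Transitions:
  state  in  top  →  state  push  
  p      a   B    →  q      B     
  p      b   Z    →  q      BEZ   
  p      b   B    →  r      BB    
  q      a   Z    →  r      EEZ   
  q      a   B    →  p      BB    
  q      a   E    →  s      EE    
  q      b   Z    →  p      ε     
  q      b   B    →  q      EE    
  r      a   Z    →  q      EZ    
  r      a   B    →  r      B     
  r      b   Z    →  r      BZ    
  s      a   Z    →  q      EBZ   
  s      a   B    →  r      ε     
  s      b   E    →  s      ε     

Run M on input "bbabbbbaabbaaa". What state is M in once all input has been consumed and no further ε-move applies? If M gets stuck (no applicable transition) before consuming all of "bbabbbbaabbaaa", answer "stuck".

(p, bbabbbbaabbaaa, Z) ⊢ (q, babbbbaabbaaa, BEZ) ⊢ (q, abbbbaabbaaa, EEEZ) ⊢ (s, bbbbaabbaaa, EEEEZ) ⊢ (s, bbbaabbaaa, EEEZ) ⊢ (s, bbaabbaaa, EEZ) ⊢ (s, baabbaaa, EZ) ⊢ (s, aabbaaa, Z) ⊢ (q, abbaaa, EBZ) ⊢ (s, bbaaa, EEBZ) ⊢ (s, baaa, EBZ) ⊢ (s, aaa, BZ) ⊢ (r, aa, Z) ⊢ (q, a, EZ) ⊢ (s, ε, EEZ)
All input consumed; M is in state s.

s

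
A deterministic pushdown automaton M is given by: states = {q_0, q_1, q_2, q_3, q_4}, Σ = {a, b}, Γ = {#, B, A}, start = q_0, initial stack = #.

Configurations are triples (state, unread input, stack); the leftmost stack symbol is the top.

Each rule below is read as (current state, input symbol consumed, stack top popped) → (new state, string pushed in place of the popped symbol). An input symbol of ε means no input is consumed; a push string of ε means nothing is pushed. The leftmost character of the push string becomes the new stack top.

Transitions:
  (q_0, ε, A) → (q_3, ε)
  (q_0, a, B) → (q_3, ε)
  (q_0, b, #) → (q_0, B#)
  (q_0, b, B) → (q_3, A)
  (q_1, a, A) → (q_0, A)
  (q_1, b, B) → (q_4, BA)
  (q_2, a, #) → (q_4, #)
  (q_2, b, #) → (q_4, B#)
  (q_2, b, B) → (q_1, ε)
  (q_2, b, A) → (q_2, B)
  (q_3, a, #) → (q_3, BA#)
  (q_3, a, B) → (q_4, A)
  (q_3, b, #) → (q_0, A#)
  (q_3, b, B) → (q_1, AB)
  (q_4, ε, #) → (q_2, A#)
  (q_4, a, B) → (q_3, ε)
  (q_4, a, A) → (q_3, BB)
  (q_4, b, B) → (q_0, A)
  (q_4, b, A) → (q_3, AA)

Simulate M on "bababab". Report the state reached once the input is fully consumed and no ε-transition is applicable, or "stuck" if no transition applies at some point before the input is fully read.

q_1

(q_0, bababab, #) ⊢ (q_0, ababab, B#) ⊢ (q_3, babab, #) ⊢ (q_0, abab, A#) ⊢ (q_3, abab, #) ⊢ (q_3, bab, BA#) ⊢ (q_1, ab, ABA#) ⊢ (q_0, b, ABA#) ⊢ (q_3, b, BA#) ⊢ (q_1, ε, ABA#)
All input consumed; M is in state q_1.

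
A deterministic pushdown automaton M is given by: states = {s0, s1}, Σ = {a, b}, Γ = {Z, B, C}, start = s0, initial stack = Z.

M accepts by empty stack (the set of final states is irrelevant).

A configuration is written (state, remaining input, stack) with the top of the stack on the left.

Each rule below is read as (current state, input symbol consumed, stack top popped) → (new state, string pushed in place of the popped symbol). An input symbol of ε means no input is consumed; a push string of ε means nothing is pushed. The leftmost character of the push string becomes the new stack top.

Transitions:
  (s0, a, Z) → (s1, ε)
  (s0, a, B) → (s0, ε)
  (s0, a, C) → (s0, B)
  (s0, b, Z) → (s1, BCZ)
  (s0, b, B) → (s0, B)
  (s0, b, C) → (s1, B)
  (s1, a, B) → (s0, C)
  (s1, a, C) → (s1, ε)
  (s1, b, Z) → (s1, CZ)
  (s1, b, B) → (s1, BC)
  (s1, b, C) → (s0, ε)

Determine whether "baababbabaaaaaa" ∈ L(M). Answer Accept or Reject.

Accept

(s0, baababbabaaaaaa, Z)
  read b, top Z: go to s1, push BCZ → (s1, aababbabaaaaaa, BCZ)
  read a, top B: go to s0, push C → (s0, ababbabaaaaaa, CCZ)
  read a, top C: go to s0, push B → (s0, babbabaaaaaa, BCZ)
  read b, top B: go to s0, push B → (s0, abbabaaaaaa, BCZ)
  read a, top B: go to s0, push ε → (s0, bbabaaaaaa, CZ)
  read b, top C: go to s1, push B → (s1, babaaaaaa, BZ)
  read b, top B: go to s1, push BC → (s1, abaaaaaa, BCZ)
  read a, top B: go to s0, push C → (s0, baaaaaa, CCZ)
  read b, top C: go to s1, push B → (s1, aaaaaa, BCZ)
  read a, top B: go to s0, push C → (s0, aaaaa, CCZ)
  read a, top C: go to s0, push B → (s0, aaaa, BCZ)
  read a, top B: go to s0, push ε → (s0, aaa, CZ)
  read a, top C: go to s0, push B → (s0, aa, BZ)
  read a, top B: go to s0, push ε → (s0, a, Z)
  read a, top Z: go to s1, push ε → (s1, ε, ε)
All input consumed and the stack is empty.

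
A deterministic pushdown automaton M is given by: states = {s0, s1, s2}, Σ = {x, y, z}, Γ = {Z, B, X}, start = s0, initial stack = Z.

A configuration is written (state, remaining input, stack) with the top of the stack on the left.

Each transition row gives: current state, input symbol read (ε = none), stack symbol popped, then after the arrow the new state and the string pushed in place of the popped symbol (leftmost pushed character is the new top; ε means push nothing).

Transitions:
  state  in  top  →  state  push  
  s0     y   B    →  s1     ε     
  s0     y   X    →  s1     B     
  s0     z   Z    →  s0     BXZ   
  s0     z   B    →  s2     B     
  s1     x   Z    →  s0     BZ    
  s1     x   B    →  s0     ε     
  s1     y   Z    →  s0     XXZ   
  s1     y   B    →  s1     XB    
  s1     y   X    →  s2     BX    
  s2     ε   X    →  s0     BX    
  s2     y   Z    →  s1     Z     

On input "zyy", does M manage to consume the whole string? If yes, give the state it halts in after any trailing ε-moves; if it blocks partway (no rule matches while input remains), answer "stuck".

s2

(s0, zyy, Z) ⊢ (s0, yy, BXZ) ⊢ (s1, y, XZ) ⊢ (s2, ε, BXZ)
All input consumed; M is in state s2.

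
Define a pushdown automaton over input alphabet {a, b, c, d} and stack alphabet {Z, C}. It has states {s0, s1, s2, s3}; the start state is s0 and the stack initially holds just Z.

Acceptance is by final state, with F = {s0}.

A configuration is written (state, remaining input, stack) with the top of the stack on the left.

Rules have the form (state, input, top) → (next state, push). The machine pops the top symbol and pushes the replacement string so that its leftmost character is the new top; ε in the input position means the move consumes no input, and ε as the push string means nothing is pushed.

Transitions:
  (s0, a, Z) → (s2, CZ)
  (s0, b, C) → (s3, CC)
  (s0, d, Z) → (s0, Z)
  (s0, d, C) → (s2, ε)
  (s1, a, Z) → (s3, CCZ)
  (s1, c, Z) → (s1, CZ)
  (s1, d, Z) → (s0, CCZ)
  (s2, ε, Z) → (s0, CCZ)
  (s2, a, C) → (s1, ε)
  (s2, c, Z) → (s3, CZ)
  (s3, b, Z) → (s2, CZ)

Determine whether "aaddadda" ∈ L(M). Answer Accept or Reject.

No computation consumes all input and reaches a final state.

Reject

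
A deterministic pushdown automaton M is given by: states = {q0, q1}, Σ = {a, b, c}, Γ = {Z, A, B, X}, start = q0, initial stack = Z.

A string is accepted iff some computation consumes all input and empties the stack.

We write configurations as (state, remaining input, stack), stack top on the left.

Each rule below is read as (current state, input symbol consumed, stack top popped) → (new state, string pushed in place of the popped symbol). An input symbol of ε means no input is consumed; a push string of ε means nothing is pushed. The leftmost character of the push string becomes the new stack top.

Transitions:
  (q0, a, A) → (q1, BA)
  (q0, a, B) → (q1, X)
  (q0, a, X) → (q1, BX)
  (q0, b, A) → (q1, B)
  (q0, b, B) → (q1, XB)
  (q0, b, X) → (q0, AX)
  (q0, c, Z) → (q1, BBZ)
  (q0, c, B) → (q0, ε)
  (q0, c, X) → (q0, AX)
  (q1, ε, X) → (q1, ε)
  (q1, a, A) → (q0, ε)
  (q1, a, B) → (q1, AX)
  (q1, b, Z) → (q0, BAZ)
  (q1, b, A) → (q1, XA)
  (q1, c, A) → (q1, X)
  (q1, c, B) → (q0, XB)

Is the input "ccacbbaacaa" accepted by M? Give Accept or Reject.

Reject

(q0, ccacbbaacaa, Z) ⊢ (q1, cacbbaacaa, BBZ) ⊢ (q0, acbbaacaa, XBBZ) ⊢ (q1, cbbaacaa, BXBBZ) ⊢ (q0, bbaacaa, XBXBBZ) ⊢ (q0, baacaa, AXBXBBZ) ⊢ (q1, aacaa, BXBXBBZ) ⊢ (q1, acaa, AXXBXBBZ) ⊢ (q0, caa, XXBXBBZ) ⊢ (q0, aa, AXXBXBBZ) ⊢ (q1, a, BAXXBXBBZ) ⊢ (q1, ε, AXAXXBXBBZ)
All input consumed; stack is AXAXXBXBBZ, not empty, and no further ε-move applies.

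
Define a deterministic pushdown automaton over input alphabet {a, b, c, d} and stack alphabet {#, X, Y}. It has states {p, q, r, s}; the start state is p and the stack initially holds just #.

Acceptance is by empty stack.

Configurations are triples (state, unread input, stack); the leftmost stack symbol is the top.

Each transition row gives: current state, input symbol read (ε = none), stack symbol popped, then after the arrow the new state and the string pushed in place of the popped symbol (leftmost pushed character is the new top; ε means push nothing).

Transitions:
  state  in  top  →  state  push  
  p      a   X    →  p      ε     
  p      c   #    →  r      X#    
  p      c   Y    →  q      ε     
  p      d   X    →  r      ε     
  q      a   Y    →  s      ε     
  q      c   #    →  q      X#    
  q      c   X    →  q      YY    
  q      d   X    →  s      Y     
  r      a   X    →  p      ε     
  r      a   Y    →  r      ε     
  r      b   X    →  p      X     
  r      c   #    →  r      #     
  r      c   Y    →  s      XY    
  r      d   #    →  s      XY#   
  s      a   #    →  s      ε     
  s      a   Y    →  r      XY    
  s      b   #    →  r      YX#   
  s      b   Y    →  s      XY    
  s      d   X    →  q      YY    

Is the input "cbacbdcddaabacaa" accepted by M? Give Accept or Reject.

Accept

(p, cbacbdcddaabacaa, #)
  read c, top #: go to r, push X# → (r, bacbdcddaabacaa, X#)
  read b, top X: go to p, push X → (p, acbdcddaabacaa, X#)
  read a, top X: go to p, push ε → (p, cbdcddaabacaa, #)
  read c, top #: go to r, push X# → (r, bdcddaabacaa, X#)
  read b, top X: go to p, push X → (p, dcddaabacaa, X#)
  read d, top X: go to r, push ε → (r, cddaabacaa, #)
  read c, top #: go to r, push # → (r, ddaabacaa, #)
  read d, top #: go to s, push XY# → (s, daabacaa, XY#)
  read d, top X: go to q, push YY → (q, aabacaa, YYY#)
  read a, top Y: go to s, push ε → (s, abacaa, YY#)
  read a, top Y: go to r, push XY → (r, bacaa, XYY#)
  read b, top X: go to p, push X → (p, acaa, XYY#)
  read a, top X: go to p, push ε → (p, caa, YY#)
  read c, top Y: go to q, push ε → (q, aa, Y#)
  read a, top Y: go to s, push ε → (s, a, #)
  read a, top #: go to s, push ε → (s, ε, ε)
All input consumed and the stack is empty.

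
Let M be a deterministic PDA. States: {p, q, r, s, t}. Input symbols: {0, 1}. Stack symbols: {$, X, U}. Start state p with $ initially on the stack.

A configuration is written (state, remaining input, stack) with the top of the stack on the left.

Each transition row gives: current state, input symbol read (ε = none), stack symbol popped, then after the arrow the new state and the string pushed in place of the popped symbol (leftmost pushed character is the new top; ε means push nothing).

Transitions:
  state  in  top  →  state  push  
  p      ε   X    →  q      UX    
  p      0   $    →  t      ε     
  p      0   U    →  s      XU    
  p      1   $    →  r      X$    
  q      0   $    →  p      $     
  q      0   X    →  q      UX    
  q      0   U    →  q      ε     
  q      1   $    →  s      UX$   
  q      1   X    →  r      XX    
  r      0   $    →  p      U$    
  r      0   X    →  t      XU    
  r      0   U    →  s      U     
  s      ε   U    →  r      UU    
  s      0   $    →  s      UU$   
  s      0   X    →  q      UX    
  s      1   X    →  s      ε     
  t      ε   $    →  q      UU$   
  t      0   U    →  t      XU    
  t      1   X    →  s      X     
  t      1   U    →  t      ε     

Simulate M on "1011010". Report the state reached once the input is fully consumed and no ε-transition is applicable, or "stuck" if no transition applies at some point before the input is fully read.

(p, 1011010, $)
  read 1, top $: go to r, push X$ → (r, 011010, X$)
  read 0, top X: go to t, push XU → (t, 11010, XU$)
  read 1, top X: go to s, push X → (s, 1010, XU$)
  read 1, top X: go to s, push ε → (s, 010, U$)
  ε-move, top U: go to r, push UU → (r, 010, UU$)
  read 0, top U: go to s, push U → (s, 10, UU$)
  ε-move, top U: go to r, push UU → (r, 10, UUU$)
No transition for (r, 1, top U); M blocks with input 10 remaining.

stuck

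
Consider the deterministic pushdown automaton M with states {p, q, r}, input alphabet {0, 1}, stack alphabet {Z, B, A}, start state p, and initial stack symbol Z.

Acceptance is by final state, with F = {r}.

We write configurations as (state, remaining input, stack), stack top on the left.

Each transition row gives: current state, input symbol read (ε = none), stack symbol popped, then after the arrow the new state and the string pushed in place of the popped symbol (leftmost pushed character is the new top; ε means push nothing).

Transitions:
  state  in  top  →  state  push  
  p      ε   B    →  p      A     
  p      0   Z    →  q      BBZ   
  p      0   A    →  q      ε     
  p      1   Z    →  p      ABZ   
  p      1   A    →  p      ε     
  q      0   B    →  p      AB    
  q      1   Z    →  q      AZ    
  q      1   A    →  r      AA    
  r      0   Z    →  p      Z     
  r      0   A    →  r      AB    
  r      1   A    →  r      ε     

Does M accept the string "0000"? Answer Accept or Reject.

(p, 0000, Z) ⊢ (q, 000, BBZ) ⊢ (p, 00, ABBZ) ⊢ (q, 0, BBZ) ⊢ (p, ε, ABBZ)
All input consumed; state p ∉ F and no further ε-move applies.

Reject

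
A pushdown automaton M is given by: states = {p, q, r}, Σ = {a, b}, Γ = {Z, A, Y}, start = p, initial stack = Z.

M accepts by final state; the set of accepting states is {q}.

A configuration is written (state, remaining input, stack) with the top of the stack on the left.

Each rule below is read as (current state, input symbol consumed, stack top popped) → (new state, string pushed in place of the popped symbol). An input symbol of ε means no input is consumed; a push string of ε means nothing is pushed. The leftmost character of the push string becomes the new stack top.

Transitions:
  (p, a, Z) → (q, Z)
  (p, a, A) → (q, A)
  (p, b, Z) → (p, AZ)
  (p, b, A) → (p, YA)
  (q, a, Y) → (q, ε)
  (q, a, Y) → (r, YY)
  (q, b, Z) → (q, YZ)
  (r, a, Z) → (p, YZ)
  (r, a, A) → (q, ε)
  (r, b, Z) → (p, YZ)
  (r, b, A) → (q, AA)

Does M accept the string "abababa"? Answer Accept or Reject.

Accept

One accepting computation: (p, abababa, Z) ⊢ (q, bababa, Z) ⊢ (q, ababa, YZ) ⊢ (q, baba, Z) ⊢ (q, aba, YZ) ⊢ (q, ba, Z) ⊢ (q, a, YZ) ⊢ (q, ε, Z)
All input consumed and state q ∈ F.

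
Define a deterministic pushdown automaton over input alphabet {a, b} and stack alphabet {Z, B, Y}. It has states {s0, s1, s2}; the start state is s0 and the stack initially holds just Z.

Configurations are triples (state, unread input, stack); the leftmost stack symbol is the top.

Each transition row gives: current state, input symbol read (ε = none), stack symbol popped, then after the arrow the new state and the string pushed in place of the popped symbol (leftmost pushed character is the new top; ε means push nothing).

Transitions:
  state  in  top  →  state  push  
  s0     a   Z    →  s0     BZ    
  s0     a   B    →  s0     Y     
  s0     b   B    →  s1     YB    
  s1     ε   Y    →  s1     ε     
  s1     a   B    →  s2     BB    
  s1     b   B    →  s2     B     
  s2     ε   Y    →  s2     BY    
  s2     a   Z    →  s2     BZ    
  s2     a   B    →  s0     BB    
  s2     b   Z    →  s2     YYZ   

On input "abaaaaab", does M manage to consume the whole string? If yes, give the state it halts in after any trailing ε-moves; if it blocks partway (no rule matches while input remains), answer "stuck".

stuck

(s0, abaaaaab, Z)
  read a, top Z: go to s0, push BZ → (s0, baaaaab, BZ)
  read b, top B: go to s1, push YB → (s1, aaaaab, YBZ)
  ε-move, top Y: go to s1, push ε → (s1, aaaaab, BZ)
  read a, top B: go to s2, push BB → (s2, aaaab, BBZ)
  read a, top B: go to s0, push BB → (s0, aaab, BBBZ)
  read a, top B: go to s0, push Y → (s0, aab, YBBZ)
No transition for (s0, a, top Y); M blocks with input aab remaining.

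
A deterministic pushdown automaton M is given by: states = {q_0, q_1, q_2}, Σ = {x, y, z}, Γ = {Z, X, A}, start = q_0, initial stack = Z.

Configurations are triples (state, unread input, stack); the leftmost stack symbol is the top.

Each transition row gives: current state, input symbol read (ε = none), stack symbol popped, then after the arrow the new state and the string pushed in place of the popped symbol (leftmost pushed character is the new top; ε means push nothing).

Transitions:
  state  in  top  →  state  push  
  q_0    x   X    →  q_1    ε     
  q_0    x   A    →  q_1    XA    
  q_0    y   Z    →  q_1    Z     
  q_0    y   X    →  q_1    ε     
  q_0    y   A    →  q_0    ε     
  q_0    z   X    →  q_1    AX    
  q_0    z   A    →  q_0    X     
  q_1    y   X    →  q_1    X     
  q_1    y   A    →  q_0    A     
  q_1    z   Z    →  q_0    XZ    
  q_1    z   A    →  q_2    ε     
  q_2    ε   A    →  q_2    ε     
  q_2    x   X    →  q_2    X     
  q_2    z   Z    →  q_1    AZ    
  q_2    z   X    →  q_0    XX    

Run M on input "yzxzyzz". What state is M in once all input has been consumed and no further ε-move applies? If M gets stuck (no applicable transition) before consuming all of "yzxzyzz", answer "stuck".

(q_0, yzxzyzz, Z) ⊢ (q_1, zxzyzz, Z) ⊢ (q_0, xzyzz, XZ) ⊢ (q_1, zyzz, Z) ⊢ (q_0, yzz, XZ) ⊢ (q_1, zz, Z) ⊢ (q_0, z, XZ) ⊢ (q_1, ε, AXZ)
All input consumed; M is in state q_1.

q_1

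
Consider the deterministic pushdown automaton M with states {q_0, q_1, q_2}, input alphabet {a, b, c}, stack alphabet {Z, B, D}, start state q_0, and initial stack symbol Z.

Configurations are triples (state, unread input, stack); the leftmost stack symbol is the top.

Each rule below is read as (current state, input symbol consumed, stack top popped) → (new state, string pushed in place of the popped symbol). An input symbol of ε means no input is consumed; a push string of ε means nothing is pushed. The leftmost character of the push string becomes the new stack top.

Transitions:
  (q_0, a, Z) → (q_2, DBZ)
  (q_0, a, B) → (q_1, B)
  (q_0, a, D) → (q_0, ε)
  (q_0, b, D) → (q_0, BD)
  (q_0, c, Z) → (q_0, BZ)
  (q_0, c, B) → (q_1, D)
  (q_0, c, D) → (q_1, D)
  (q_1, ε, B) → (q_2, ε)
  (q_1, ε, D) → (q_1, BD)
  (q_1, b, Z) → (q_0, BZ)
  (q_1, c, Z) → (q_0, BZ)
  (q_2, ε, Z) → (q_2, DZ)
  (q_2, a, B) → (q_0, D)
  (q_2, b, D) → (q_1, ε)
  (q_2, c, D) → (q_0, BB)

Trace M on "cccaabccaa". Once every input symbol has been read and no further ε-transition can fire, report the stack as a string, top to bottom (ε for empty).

DDZ

(q_0, cccaabccaa, Z) ⊢ (q_0, ccaabccaa, BZ) ⊢ (q_1, caabccaa, DZ) ⊢ (q_1, caabccaa, BDZ) ⊢ (q_2, caabccaa, DZ) ⊢ (q_0, aabccaa, BBZ) ⊢ (q_1, abccaa, BBZ) ⊢ (q_2, abccaa, BZ) ⊢ (q_0, bccaa, DZ) ⊢ (q_0, ccaa, BDZ) ⊢ (q_1, caa, DDZ) ⊢ (q_1, caa, BDDZ) ⊢ (q_2, caa, DDZ) ⊢ (q_0, aa, BBDZ) ⊢ (q_1, a, BBDZ) ⊢ (q_2, a, BDZ) ⊢ (q_0, ε, DDZ)
All input consumed in state q_0 with stack DDZ.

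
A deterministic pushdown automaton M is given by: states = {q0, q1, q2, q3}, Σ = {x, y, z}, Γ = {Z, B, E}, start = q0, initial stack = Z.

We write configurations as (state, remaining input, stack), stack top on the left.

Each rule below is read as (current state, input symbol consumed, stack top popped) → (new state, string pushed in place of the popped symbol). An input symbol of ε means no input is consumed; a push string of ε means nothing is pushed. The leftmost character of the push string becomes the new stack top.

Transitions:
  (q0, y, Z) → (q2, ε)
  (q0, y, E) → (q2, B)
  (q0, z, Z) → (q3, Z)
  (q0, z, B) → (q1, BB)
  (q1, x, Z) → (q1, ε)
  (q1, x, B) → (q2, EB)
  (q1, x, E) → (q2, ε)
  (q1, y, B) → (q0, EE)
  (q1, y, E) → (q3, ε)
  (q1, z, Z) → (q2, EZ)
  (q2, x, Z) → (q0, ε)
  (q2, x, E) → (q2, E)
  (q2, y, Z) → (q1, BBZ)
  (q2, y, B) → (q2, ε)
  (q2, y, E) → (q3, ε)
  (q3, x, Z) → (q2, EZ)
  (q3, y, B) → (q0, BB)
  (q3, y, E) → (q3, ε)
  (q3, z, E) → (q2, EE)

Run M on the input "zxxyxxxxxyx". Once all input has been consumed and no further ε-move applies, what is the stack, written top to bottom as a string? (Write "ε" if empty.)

(q0, zxxyxxxxxyx, Z)
  read z, top Z: go to q3, push Z → (q3, xxyxxxxxyx, Z)
  read x, top Z: go to q2, push EZ → (q2, xyxxxxxyx, EZ)
  read x, top E: go to q2, push E → (q2, yxxxxxyx, EZ)
  read y, top E: go to q3, push ε → (q3, xxxxxyx, Z)
  read x, top Z: go to q2, push EZ → (q2, xxxxyx, EZ)
  read x, top E: go to q2, push E → (q2, xxxyx, EZ)
  read x, top E: go to q2, push E → (q2, xxyx, EZ)
  read x, top E: go to q2, push E → (q2, xyx, EZ)
  read x, top E: go to q2, push E → (q2, yx, EZ)
  read y, top E: go to q3, push ε → (q3, x, Z)
  read x, top Z: go to q2, push EZ → (q2, ε, EZ)
All input consumed in state q2 with stack EZ.

EZ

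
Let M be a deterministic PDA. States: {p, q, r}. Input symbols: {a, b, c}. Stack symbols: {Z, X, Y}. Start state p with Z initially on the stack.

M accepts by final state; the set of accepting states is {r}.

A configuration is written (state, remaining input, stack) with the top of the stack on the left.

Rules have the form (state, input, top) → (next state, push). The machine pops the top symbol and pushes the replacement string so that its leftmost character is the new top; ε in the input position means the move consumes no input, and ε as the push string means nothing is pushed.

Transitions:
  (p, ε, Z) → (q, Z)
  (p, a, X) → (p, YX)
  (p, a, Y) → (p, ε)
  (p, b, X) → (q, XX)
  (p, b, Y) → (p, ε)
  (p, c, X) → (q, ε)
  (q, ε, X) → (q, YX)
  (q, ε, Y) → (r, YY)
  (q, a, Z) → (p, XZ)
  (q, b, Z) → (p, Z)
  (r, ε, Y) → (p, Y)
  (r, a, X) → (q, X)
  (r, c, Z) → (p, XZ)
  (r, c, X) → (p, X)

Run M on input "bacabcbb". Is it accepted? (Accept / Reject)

Reject

(p, bacabcbb, Z) ⊢ (q, bacabcbb, Z) ⊢ (p, acabcbb, Z) ⊢ (q, acabcbb, Z) ⊢ (p, cabcbb, XZ) ⊢ (q, abcbb, Z) ⊢ (p, bcbb, XZ) ⊢ (q, cbb, XXZ) ⊢ (q, cbb, YXXZ) ⊢ (r, cbb, YYXXZ) ⊢ (p, cbb, YYXXZ)
No transition applies at (p, cbb, YYXXZ); input not fully consumed.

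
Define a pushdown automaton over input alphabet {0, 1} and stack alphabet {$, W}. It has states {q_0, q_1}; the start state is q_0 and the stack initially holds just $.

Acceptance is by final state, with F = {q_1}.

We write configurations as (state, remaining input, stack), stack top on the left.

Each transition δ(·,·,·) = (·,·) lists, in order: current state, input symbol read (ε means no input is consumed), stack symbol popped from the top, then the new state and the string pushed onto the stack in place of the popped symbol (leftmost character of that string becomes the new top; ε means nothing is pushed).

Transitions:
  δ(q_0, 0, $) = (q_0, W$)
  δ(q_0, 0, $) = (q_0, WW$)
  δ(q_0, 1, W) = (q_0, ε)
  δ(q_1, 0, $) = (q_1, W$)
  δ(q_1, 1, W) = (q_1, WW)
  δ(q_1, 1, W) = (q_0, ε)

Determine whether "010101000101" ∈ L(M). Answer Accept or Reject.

No computation consumes all input and reaches a final state.

Reject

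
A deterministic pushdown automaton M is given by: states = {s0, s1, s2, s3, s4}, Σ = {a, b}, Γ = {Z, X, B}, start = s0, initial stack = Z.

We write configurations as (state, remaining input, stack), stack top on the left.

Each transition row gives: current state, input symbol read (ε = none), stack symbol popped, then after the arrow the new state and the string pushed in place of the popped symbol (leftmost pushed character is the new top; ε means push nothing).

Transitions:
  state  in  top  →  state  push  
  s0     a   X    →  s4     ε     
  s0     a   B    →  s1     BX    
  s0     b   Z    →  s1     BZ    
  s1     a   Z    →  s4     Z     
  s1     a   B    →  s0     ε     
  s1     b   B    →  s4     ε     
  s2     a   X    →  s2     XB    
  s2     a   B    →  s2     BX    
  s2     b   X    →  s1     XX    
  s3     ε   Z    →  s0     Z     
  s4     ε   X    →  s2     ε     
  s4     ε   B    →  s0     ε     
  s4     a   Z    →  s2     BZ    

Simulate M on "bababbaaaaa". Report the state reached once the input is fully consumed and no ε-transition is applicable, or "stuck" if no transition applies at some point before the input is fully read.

(s0, bababbaaaaa, Z) ⊢ (s1, ababbaaaaa, BZ) ⊢ (s0, babbaaaaa, Z) ⊢ (s1, abbaaaaa, BZ) ⊢ (s0, bbaaaaa, Z) ⊢ (s1, baaaaa, BZ) ⊢ (s4, aaaaa, Z) ⊢ (s2, aaaa, BZ) ⊢ (s2, aaa, BXZ) ⊢ (s2, aa, BXXZ) ⊢ (s2, a, BXXXZ) ⊢ (s2, ε, BXXXXZ)
All input consumed; M is in state s2.

s2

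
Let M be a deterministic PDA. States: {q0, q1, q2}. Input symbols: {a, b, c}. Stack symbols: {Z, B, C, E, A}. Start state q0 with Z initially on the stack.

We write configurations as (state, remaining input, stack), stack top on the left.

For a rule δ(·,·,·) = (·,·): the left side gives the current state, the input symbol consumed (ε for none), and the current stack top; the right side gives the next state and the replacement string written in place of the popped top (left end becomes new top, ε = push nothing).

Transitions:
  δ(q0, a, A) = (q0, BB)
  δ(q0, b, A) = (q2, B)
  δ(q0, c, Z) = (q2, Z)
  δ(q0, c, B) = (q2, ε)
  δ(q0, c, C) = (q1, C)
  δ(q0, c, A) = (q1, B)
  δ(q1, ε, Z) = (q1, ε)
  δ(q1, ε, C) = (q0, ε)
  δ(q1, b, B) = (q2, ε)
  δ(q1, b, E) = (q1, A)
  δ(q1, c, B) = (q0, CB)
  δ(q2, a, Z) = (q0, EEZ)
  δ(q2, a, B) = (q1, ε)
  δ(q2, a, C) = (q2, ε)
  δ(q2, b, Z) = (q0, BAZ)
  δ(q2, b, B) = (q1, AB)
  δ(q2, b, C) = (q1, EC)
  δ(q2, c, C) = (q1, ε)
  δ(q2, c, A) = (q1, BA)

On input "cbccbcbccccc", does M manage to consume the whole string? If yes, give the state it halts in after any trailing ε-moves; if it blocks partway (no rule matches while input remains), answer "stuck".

q1

(q0, cbccbcbccccc, Z)
  read c, top Z: go to q2, push Z → (q2, bccbcbccccc, Z)
  read b, top Z: go to q0, push BAZ → (q0, ccbcbccccc, BAZ)
  read c, top B: go to q2, push ε → (q2, cbcbccccc, AZ)
  read c, top A: go to q1, push BA → (q1, bcbccccc, BAZ)
  read b, top B: go to q2, push ε → (q2, cbccccc, AZ)
  read c, top A: go to q1, push BA → (q1, bccccc, BAZ)
  read b, top B: go to q2, push ε → (q2, ccccc, AZ)
  read c, top A: go to q1, push BA → (q1, cccc, BAZ)
  read c, top B: go to q0, push CB → (q0, ccc, CBAZ)
  read c, top C: go to q1, push C → (q1, cc, CBAZ)
  ε-move, top C: go to q0, push ε → (q0, cc, BAZ)
  read c, top B: go to q2, push ε → (q2, c, AZ)
  read c, top A: go to q1, push BA → (q1, ε, BAZ)
All input consumed; M is in state q1.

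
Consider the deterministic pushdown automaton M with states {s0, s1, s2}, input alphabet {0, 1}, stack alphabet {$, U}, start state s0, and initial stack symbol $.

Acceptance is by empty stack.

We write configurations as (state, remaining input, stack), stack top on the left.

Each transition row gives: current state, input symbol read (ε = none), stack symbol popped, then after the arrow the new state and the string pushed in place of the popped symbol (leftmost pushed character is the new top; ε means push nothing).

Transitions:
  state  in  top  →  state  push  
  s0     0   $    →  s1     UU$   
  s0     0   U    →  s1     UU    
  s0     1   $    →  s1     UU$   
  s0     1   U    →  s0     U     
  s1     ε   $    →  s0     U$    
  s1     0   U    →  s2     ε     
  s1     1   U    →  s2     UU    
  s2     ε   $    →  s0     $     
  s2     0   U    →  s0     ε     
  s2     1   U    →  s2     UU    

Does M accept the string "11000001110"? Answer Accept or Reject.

Reject

(s0, 11000001110, $)
  read 1, top $: go to s1, push UU$ → (s1, 1000001110, UU$)
  read 1, top U: go to s2, push UU → (s2, 000001110, UUU$)
  read 0, top U: go to s0, push ε → (s0, 00001110, UU$)
  read 0, top U: go to s1, push UU → (s1, 0001110, UUU$)
  read 0, top U: go to s2, push ε → (s2, 001110, UU$)
  read 0, top U: go to s0, push ε → (s0, 01110, U$)
  read 0, top U: go to s1, push UU → (s1, 1110, UU$)
  read 1, top U: go to s2, push UU → (s2, 110, UUU$)
  read 1, top U: go to s2, push UU → (s2, 10, UUUU$)
  read 1, top U: go to s2, push UU → (s2, 0, UUUUU$)
  read 0, top U: go to s0, push ε → (s0, ε, UUUU$)
All input consumed; stack is UUUU$, not empty, and no further ε-move applies.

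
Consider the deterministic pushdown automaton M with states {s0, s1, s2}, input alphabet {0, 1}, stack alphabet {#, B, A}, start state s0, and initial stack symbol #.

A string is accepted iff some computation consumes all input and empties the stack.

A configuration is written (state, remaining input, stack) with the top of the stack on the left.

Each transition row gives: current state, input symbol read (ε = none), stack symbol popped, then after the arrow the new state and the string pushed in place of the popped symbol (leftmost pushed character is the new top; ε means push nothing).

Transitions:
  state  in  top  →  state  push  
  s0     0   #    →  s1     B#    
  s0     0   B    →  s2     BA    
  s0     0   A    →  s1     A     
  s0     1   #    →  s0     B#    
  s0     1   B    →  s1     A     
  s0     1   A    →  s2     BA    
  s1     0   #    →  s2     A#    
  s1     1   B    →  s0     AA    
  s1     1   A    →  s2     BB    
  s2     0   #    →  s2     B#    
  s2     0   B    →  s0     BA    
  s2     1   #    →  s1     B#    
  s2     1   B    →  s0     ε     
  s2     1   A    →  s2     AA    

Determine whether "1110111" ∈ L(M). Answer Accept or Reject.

Reject

(s0, 1110111, #) ⊢ (s0, 110111, B#) ⊢ (s1, 10111, A#) ⊢ (s2, 0111, BB#) ⊢ (s0, 111, BAB#) ⊢ (s1, 11, AAB#) ⊢ (s2, 1, BBAB#) ⊢ (s0, ε, BAB#)
All input consumed; stack is BAB#, not empty, and no further ε-move applies.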